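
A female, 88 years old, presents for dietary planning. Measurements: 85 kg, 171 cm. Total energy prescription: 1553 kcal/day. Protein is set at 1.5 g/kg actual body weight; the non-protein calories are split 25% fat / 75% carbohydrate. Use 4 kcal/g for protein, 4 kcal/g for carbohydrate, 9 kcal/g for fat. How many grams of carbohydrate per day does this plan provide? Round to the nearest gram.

Protein = 1.5 × 85 = 127.5 g → 127.5 × 4 = 510 kcal.
Non-protein calories = 1553 − 510 = 1043 kcal.
Fat: 25% × 1043 = 260.75 kcal; carbohydrate: 782.25 kcal.
Carbohydrate: 782.25 kcal ÷ 4 kcal/g = 195.5625 g.

196 g/day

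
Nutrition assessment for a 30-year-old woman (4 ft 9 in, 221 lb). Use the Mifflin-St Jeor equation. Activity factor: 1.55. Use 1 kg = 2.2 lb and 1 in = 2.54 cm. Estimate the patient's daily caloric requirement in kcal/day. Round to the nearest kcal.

2478 kcal/day

Convert to metric: weight = 221 ÷ 2.2 = 100.4545 kg; height = (4×12 + 9) × 2.54 = 57 × 2.54 = 144.78 cm.
Mifflin-St Jeor (female): BMR = 10(100.4545) + 6.25(144.78) − 5(30) − 161 = 1004.5455 + 904.875 − 150 − 161 = 1598.4205 kcal/day.
TEE = BMR × activity factor = 1598.4205 × 1.55 = 2477.5517 kcal/day.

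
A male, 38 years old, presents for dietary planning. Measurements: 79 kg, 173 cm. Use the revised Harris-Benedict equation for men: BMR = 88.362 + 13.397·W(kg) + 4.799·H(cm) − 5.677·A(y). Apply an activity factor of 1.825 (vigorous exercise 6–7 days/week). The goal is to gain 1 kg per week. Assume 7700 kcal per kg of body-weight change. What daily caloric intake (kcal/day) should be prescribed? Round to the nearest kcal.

Harris-Benedict: BMR = 88.362 + 13.397(79) + 4.799(173) − 5.677(38) = 1761.226 kcal/day.
TEE = 1761.226 × 1.825 = 3214.2375 kcal/day.
Required daily surplus = 1 × 7700 ÷ 7 = 1100 kcal/day.
Target intake = 3214.2375 + 1100 = 4314.2375 kcal/day.

4314 kcal/day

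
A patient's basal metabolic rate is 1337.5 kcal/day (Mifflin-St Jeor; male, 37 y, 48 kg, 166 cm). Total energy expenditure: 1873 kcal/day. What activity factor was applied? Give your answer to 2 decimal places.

1.40

Activity factor = TEE ÷ BMR = 1873 ÷ 1337.5 = 1.4.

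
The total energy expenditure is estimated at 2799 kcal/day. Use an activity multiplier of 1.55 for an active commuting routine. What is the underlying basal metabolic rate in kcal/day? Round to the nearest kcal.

1806 kcal/day

BMR = TEE ÷ activity factor = 2799 ÷ 1.55 = 1805.8065 kcal/day.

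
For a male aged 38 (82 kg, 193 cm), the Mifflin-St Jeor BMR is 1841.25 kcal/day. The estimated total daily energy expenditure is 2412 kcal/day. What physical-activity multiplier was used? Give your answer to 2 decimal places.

Activity factor = TEE ÷ BMR = 2412 ÷ 1841.25 = 1.31.

1.31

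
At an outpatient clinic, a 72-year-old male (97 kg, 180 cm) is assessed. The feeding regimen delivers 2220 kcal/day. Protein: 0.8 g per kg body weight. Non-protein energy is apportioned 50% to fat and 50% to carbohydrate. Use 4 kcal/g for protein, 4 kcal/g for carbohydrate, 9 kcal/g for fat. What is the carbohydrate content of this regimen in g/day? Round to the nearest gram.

Protein = 0.8 × 97 = 77.6 g → 77.6 × 4 = 310.4 kcal.
Non-protein calories = 2220 − 310.4 = 1909.6 kcal.
Fat: 50% × 1909.6 = 954.8 kcal; carbohydrate: 954.8 kcal.
Carbohydrate: 954.8 kcal ÷ 4 kcal/g = 238.7 g.

239 g/day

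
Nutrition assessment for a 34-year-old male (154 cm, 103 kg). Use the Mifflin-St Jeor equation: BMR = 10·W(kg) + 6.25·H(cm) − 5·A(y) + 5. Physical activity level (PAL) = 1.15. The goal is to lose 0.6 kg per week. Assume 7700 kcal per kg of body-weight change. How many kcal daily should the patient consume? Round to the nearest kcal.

1442 kcal daily

Mifflin-St Jeor (male): BMR = 10(103) + 6.25(154) − 5(34) + 5 = 1030 + 962.5 − 170 + 5 = 1827.5 kcal/day.
TEE = 1827.5 × 1.15 = 2101.625 kcal/day.
Required daily deficit = 0.6 × 7700 ÷ 7 = 660 kcal/day.
Target intake = 2101.625 − 660 = 1441.625 kcal/day.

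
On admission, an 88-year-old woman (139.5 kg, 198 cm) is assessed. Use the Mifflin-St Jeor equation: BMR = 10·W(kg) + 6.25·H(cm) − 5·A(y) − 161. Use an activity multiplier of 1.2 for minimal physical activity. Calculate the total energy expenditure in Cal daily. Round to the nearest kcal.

2438 Cal daily

Mifflin-St Jeor (female): BMR = 10(139.5) + 6.25(198) − 5(88) − 161 = 1395 + 1237.5 − 440 − 161 = 2031.5 kcal/day.
TEE = BMR × activity factor = 2031.5 × 1.2 = 2437.8 kcal/day.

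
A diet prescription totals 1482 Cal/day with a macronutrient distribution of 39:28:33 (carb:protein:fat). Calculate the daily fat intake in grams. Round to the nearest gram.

Fat energy = 33% × 1482 = 489.06 kcal.
At 9 kcal/g: 489.06 ÷ 9 = 54.34 g.

54 g/day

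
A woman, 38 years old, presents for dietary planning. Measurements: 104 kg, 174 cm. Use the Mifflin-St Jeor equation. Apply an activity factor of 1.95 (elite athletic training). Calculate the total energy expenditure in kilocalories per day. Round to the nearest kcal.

3464 kilocalories per day

Mifflin-St Jeor (female): BMR = 10(104) + 6.25(174) − 5(38) − 161 = 1040 + 1087.5 − 190 − 161 = 1776.5 kcal/day.
TEE = BMR × activity factor = 1776.5 × 1.95 = 3464.175 kcal/day.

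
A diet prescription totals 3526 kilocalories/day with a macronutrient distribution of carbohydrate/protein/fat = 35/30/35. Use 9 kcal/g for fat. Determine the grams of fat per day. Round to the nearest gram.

137 g/day

Fat energy = 35% × 3526 = 1234.1 kcal.
At 9 kcal/g: 1234.1 ÷ 9 = 137.1222 g.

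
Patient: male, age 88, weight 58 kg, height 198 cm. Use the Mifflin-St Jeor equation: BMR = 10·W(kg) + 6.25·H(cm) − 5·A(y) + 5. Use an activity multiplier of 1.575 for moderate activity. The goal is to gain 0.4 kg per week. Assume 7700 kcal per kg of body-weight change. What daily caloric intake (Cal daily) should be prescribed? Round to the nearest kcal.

Mifflin-St Jeor (male): BMR = 10(58) + 6.25(198) − 5(88) + 5 = 580 + 1237.5 − 440 + 5 = 1382.5 kcal/day.
TEE = 1382.5 × 1.575 = 2177.4375 kcal/day.
Required daily surplus = 0.4 × 7700 ÷ 7 = 440 kcal/day.
Target intake = 2177.4375 + 440 = 2617.4375 kcal/day.

2617 Cal daily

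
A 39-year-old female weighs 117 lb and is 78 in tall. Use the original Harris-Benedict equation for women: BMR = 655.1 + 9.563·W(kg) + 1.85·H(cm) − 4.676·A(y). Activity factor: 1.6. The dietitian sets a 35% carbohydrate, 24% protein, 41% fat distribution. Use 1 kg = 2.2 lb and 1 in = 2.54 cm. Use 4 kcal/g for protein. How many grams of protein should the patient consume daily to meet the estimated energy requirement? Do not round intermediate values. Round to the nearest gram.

129 g/day

Convert to metric: weight = 117 ÷ 2.2 = 53.1818 kg; height = 78 × 2.54 = 198.12 cm.
Harris-Benedict: BMR = 655.1 + 9.563(53.1818) + 1.85(198.12) − 4.676(39) = 1347.8357 kcal/day.
TEE = 1347.8357 × 1.6 = 2156.5372 kcal/day.
Protein energy = 24% × 2156.5372 = 517.5689 kcal.
Protein = 517.5689 ÷ 4 kcal/g = 129.3922 g.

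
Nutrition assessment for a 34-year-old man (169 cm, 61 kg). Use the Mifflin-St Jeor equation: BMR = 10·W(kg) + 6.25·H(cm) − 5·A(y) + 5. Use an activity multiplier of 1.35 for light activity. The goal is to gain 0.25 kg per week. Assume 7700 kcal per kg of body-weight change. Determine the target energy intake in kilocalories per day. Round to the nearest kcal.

Mifflin-St Jeor (male): BMR = 10(61) + 6.25(169) − 5(34) + 5 = 610 + 1056.25 − 170 + 5 = 1501.25 kcal/day.
TEE = 1501.25 × 1.35 = 2026.6875 kcal/day.
Required daily surplus = 0.25 × 7700 ÷ 7 = 275 kcal/day.
Target intake = 2026.6875 + 275 = 2301.6875 kcal/day.

2302 kilocalories per day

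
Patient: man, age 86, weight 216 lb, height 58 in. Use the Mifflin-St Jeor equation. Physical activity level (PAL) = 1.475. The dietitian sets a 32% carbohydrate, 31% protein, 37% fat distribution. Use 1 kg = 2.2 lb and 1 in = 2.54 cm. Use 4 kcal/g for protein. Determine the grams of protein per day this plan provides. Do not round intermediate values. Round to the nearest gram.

169 g/day

Convert to metric: weight = 216 ÷ 2.2 = 98.1818 kg; height = 58 × 2.54 = 147.32 cm.
Mifflin-St Jeor (male): BMR = 10(98.1818) + 6.25(147.32) − 5(86) + 5 = 981.8182 + 920.75 − 430 + 5 = 1477.5682 kcal/day.
TEE = 1477.5682 × 1.475 = 2179.4131 kcal/day.
Protein energy = 31% × 2179.4131 = 675.6181 kcal.
Protein = 675.6181 ÷ 4 kcal/g = 168.9045 g.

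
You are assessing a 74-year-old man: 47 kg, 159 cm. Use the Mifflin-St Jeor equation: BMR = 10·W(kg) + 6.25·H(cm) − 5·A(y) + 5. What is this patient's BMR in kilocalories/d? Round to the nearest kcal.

Mifflin-St Jeor (male): BMR = 10(47) + 6.25(159) − 5(74) + 5 = 470 + 993.75 − 370 + 5 = 1098.75 kcal/day.

1099 kilocalories/d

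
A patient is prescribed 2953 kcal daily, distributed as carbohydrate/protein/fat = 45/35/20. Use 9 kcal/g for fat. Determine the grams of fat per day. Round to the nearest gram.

66 g/day

Fat energy = 20% × 2953 = 590.6 kcal.
At 9 kcal/g: 590.6 ÷ 9 = 65.6222 g.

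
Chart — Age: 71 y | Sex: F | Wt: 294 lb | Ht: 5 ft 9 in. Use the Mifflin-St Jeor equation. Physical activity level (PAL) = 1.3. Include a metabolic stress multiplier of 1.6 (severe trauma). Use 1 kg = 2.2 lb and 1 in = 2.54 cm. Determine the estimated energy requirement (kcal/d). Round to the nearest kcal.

3985 kcal/d

Convert to metric: weight = 294 ÷ 2.2 = 133.6364 kg; height = (5×12 + 9) × 2.54 = 69 × 2.54 = 175.26 cm.
Mifflin-St Jeor (female): BMR = 10(133.6364) + 6.25(175.26) − 5(71) − 161 = 1336.3636 + 1095.375 − 355 − 161 = 1915.7386 kcal/day.
TEE = BMR × activity factor = 1915.7386 × 1.3 = 2490.4602 kcal/day.
Apply stress factor: 2490.4602 × 1.6 = 3984.7364 kcal/day.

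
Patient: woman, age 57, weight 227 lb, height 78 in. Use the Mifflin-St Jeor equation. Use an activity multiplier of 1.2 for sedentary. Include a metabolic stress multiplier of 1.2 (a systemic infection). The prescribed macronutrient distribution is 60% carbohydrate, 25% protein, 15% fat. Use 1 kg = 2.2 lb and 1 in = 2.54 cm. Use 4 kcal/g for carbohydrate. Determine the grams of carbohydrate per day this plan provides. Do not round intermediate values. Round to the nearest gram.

Convert to metric: weight = 227 ÷ 2.2 = 103.1818 kg; height = 78 × 2.54 = 198.12 cm.
Mifflin-St Jeor (female): BMR = 10(103.1818) + 6.25(198.12) − 5(57) − 161 = 1031.8182 + 1238.25 − 285 − 161 = 1824.0682 kcal/day.
TEE = 1824.0682 × 1.2 = 2188.8818 kcal/day.
With stress factor 1.2: 2188.8818 × 1.2 = 2626.6582 kcal/day.
Carbohydrate energy = 60% × 2626.6582 = 1575.9949 kcal.
Carbohydrate = 1575.9949 ÷ 4 kcal/g = 393.9987 g.

394 g/day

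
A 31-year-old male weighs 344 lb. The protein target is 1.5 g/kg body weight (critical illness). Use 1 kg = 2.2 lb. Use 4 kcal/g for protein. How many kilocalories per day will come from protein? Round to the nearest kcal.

Weight in kg = 344 ÷ 2.2 = 156.3636 kg.
Protein = 1.5 g/kg × 156.3636 kg = 234.5455 g/day.
Protein energy = 234.5455 g × 4 kcal/g = 938.1818 kcal/day.

938 kcal/day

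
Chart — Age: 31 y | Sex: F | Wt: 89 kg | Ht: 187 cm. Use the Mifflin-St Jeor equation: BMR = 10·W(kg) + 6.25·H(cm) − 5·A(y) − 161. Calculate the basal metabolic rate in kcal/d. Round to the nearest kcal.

Mifflin-St Jeor (female): BMR = 10(89) + 6.25(187) − 5(31) − 161 = 890 + 1168.75 − 155 − 161 = 1742.75 kcal/day.

1743 kcal/d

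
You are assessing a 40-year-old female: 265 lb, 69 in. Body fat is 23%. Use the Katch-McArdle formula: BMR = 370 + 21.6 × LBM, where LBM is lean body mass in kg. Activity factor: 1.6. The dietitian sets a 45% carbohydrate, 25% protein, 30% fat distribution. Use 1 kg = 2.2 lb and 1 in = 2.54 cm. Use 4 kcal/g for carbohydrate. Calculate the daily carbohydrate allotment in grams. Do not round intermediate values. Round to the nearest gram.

Convert to metric: weight = 265 ÷ 2.2 = 120.4545 kg; height = 69 × 2.54 = 175.26 cm.
LBM = 120.4545 × (1 − 0.23) = 92.75 kg. Katch-McArdle: BMR = 370 + 21.6 × 92.75 = 2373.4 kcal/day.
TEE = 2373.4 × 1.6 = 3797.44 kcal/day.
Carbohydrate energy = 45% × 3797.44 = 1708.848 kcal.
Carbohydrate = 1708.848 ÷ 4 kcal/g = 427.212 g.

427 g/day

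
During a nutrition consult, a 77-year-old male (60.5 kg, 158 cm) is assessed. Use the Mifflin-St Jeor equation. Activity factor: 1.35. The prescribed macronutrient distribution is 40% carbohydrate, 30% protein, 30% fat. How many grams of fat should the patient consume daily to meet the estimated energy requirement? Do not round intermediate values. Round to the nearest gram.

55 g/day

Mifflin-St Jeor (male): BMR = 10(60.5) + 6.25(158) − 5(77) + 5 = 605 + 987.5 − 385 + 5 = 1212.5 kcal/day.
TEE = 1212.5 × 1.35 = 1636.875 kcal/day.
Fat energy = 30% × 1636.875 = 491.0625 kcal.
Fat = 491.0625 ÷ 9 kcal/g = 54.5625 g.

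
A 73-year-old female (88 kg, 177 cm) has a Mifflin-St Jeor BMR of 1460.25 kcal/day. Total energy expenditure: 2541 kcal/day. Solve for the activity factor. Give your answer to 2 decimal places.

1.74

Activity factor = TEE ÷ BMR = 2541 ÷ 1460.25 = 1.74.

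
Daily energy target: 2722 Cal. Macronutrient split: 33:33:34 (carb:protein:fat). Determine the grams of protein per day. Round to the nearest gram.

Protein energy = 33% × 2722 = 898.26 kcal.
At 4 kcal/g: 898.26 ÷ 4 = 224.565 g.

225 g/day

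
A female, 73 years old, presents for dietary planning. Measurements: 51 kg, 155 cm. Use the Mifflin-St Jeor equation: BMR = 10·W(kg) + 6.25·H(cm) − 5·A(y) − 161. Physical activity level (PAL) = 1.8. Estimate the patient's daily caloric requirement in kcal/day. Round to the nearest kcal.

Mifflin-St Jeor (female): BMR = 10(51) + 6.25(155) − 5(73) − 161 = 510 + 968.75 − 365 − 161 = 952.75 kcal/day.
TEE = BMR × activity factor = 952.75 × 1.8 = 1714.95 kcal/day.

1715 kcal/day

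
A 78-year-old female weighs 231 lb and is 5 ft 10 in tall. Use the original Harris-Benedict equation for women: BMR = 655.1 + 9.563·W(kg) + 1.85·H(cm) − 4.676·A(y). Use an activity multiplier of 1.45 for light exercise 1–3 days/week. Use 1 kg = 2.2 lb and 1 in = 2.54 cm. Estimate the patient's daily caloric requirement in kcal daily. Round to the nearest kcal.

Convert to metric: weight = 231 ÷ 2.2 = 105 kg; height = (5×12 + 10) × 2.54 = 70 × 2.54 = 177.8 cm.
Harris-Benedict: BMR = 655.1 + 9.563(105) + 1.85(177.8) − 4.676(78) = 1623.417 kcal/day.
TEE = BMR × activity factor = 1623.417 × 1.45 = 2353.9547 kcal/day.

2354 kcal daily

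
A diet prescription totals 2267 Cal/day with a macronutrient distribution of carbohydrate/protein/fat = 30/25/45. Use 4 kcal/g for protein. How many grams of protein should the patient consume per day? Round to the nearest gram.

Protein energy = 25% × 2267 = 566.75 kcal.
At 4 kcal/g: 566.75 ÷ 4 = 141.6875 g.

142 g/day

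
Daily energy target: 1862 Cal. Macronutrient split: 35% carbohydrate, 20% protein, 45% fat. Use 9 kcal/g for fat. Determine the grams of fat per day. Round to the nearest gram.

Fat energy = 45% × 1862 = 837.9 kcal.
At 9 kcal/g: 837.9 ÷ 9 = 93.1 g.

93 g/day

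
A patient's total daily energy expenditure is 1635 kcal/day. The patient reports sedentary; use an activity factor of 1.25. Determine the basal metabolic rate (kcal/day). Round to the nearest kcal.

1308 kcal/day

BMR = TEE ÷ activity factor = 1635 ÷ 1.25 = 1308 kcal/day.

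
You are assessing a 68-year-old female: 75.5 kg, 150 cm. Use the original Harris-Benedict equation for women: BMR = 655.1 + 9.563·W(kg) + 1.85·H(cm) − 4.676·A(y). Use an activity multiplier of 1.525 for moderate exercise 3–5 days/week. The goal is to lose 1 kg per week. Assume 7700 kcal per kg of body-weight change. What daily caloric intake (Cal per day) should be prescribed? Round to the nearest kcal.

938 Cal per day

Harris-Benedict: BMR = 655.1 + 9.563(75.5) + 1.85(150) − 4.676(68) = 1336.6385 kcal/day.
TEE = 1336.6385 × 1.525 = 2038.3737 kcal/day.
Required daily deficit = 1 × 7700 ÷ 7 = 1100 kcal/day.
Target intake = 2038.3737 − 1100 = 938.3737 kcal/day.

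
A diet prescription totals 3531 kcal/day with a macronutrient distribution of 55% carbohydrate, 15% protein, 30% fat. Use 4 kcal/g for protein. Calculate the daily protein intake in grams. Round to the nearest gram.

Protein energy = 15% × 3531 = 529.65 kcal.
At 4 kcal/g: 529.65 ÷ 4 = 132.4125 g.

132 g/day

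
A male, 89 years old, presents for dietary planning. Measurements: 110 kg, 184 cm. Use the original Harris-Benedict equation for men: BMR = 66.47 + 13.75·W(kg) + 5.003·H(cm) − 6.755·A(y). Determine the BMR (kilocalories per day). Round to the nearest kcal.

1898 kilocalories per day

Harris-Benedict: BMR = 66.47 + 13.75(110) + 5.003(184) − 6.755(89) = 1898.327 kcal/day.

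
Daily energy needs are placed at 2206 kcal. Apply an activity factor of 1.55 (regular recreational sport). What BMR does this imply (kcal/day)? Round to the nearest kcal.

1423 kcal/day

BMR = TEE ÷ activity factor = 2206 ÷ 1.55 = 1423.2258 kcal/day.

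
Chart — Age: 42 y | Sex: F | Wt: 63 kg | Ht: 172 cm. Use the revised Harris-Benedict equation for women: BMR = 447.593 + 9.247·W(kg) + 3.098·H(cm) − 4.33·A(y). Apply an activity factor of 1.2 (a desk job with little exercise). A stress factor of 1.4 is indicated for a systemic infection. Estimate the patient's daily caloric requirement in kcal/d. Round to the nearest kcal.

Harris-Benedict: BMR = 447.593 + 9.247(63) + 3.098(172) − 4.33(42) = 1381.15 kcal/day.
TEE = BMR × activity factor = 1381.15 × 1.2 = 1657.38 kcal/day.
Apply stress factor: 1657.38 × 1.4 = 2320.332 kcal/day.

2320 kcal/d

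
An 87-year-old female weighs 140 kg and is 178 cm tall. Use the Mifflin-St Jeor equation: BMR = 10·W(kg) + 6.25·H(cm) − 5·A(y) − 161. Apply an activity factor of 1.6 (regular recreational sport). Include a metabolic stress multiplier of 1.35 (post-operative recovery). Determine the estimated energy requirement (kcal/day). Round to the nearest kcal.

Mifflin-St Jeor (female): BMR = 10(140) + 6.25(178) − 5(87) − 161 = 1400 + 1112.5 − 435 − 161 = 1916.5 kcal/day.
TEE = BMR × activity factor = 1916.5 × 1.6 = 3066.4 kcal/day.
Apply stress factor: 3066.4 × 1.35 = 4139.64 kcal/day.

4140 kcal/day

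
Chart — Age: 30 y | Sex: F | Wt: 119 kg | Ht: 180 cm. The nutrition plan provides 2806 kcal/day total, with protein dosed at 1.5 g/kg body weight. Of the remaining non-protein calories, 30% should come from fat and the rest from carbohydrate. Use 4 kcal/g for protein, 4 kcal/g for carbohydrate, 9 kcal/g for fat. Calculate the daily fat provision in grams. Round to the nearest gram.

70 g/day

Protein = 1.5 × 119 = 178.5 g → 178.5 × 4 = 714 kcal.
Non-protein calories = 2806 − 714 = 2092 kcal.
Fat: 30% × 2092 = 627.6 kcal; carbohydrate: 1464.4 kcal.
Fat: 627.6 kcal ÷ 9 kcal/g = 69.7333 g.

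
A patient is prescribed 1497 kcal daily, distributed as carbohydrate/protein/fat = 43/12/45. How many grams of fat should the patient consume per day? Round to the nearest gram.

Fat energy = 45% × 1497 = 673.65 kcal.
At 9 kcal/g: 673.65 ÷ 9 = 74.85 g.

75 g/day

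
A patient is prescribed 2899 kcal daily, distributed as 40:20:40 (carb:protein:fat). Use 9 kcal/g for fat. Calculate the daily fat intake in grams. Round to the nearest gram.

129 g/day

Fat energy = 40% × 2899 = 1159.6 kcal.
At 9 kcal/g: 1159.6 ÷ 9 = 128.8444 g.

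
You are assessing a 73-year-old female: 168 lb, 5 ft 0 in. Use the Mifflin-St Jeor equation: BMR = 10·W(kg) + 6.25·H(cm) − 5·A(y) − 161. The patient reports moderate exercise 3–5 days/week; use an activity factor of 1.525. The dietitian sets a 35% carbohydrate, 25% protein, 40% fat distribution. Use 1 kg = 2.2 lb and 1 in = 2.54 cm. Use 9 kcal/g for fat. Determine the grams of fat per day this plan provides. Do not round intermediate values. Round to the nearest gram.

Convert to metric: weight = 168 ÷ 2.2 = 76.3636 kg; height = (5×12 + 0) × 2.54 = 60 × 2.54 = 152.4 cm.
Mifflin-St Jeor (female): BMR = 10(76.3636) + 6.25(152.4) − 5(73) − 161 = 763.6364 + 952.5 − 365 − 161 = 1190.1364 kcal/day.
TEE = 1190.1364 × 1.525 = 1814.958 kcal/day.
Fat energy = 40% × 1814.958 = 725.9832 kcal.
Fat = 725.9832 ÷ 9 kcal/g = 80.6648 g.

81 g/day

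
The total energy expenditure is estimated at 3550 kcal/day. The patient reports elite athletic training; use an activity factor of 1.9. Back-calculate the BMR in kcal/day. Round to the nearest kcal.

BMR = TEE ÷ activity factor = 3550 ÷ 1.9 = 1868.4211 kcal/day.

1868 kcal/day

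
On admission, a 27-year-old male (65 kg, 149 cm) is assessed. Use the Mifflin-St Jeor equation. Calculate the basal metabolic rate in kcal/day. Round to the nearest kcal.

1451 kcal/day

Mifflin-St Jeor (male): BMR = 10(65) + 6.25(149) − 5(27) + 5 = 650 + 931.25 − 135 + 5 = 1451.25 kcal/day.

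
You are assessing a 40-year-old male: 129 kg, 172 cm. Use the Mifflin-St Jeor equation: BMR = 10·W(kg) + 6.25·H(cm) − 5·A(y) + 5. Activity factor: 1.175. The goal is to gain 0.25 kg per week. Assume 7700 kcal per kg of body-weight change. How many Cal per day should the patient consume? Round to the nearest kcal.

2825 Cal per day

Mifflin-St Jeor (male): BMR = 10(129) + 6.25(172) − 5(40) + 5 = 1290 + 1075 − 200 + 5 = 2170 kcal/day.
TEE = 2170 × 1.175 = 2549.75 kcal/day.
Required daily surplus = 0.25 × 7700 ÷ 7 = 275 kcal/day.
Target intake = 2549.75 + 275 = 2824.75 kcal/day.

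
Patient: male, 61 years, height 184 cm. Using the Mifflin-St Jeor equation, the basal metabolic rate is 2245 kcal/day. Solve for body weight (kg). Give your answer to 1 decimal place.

139.5 kg

2245 = 10·W + 6.25(184) − 5(61) + 5
10·W = 2245 − 850 = 1395, so W = 139.5 kg.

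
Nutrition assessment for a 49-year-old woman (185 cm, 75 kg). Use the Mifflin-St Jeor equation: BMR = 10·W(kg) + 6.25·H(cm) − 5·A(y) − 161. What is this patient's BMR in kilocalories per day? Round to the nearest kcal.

1500 kilocalories per day

Mifflin-St Jeor (female): BMR = 10(75) + 6.25(185) − 5(49) − 161 = 750 + 1156.25 − 245 − 161 = 1500.25 kcal/day.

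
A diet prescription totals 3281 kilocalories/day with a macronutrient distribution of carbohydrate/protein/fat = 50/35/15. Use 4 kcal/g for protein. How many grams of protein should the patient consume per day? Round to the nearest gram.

Protein energy = 35% × 3281 = 1148.35 kcal.
At 4 kcal/g: 1148.35 ÷ 4 = 287.0875 g.

287 g/day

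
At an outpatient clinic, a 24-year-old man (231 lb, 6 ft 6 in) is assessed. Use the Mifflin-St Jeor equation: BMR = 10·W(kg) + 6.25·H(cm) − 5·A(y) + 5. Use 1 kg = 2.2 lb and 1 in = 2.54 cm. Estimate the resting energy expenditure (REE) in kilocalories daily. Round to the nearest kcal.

2173 kilocalories daily

Convert to metric: weight = 231 ÷ 2.2 = 105 kg; height = (6×12 + 6) × 2.54 = 78 × 2.54 = 198.12 cm.
Mifflin-St Jeor (male): BMR = 10(105) + 6.25(198.12) − 5(24) + 5 = 1050 + 1238.25 − 120 + 5 = 2173.25 kcal/day.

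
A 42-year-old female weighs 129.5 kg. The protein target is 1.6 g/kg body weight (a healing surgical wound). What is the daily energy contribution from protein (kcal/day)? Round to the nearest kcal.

829 kcal/day

Protein = 1.6 g/kg × 129.5 kg = 207.2 g/day.
Protein energy = 207.2 g × 4 kcal/g = 828.8 kcal/day.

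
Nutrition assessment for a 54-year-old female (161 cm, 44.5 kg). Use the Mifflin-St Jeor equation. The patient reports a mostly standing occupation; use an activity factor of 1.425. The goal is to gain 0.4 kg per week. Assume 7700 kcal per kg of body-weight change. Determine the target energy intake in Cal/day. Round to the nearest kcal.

Mifflin-St Jeor (female): BMR = 10(44.5) + 6.25(161) − 5(54) − 161 = 445 + 1006.25 − 270 − 161 = 1020.25 kcal/day.
TEE = 1020.25 × 1.425 = 1453.8563 kcal/day.
Required daily surplus = 0.4 × 7700 ÷ 7 = 440 kcal/day.
Target intake = 1453.8563 + 440 = 1893.8563 kcal/day.

1894 Cal/day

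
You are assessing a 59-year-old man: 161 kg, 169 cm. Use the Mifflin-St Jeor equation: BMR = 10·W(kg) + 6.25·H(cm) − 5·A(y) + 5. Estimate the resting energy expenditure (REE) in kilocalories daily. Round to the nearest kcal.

Mifflin-St Jeor (male): BMR = 10(161) + 6.25(169) − 5(59) + 5 = 1610 + 1056.25 − 295 + 5 = 2376.25 kcal/day.

2376 kilocalories daily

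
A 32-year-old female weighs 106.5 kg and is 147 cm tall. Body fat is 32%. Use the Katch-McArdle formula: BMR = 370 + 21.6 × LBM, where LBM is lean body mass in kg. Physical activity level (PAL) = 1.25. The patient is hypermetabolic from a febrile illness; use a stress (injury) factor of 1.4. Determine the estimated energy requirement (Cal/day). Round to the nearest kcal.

LBM = 106.5 × (1 − 0.32) = 72.42 kg. Katch-McArdle: BMR = 370 + 21.6 × 72.42 = 1934.272 kcal/day.
TEE = BMR × activity factor = 1934.272 × 1.25 = 2417.84 kcal/day.
Apply stress factor: 2417.84 × 1.4 = 3384.976 kcal/day.

3385 Cal/day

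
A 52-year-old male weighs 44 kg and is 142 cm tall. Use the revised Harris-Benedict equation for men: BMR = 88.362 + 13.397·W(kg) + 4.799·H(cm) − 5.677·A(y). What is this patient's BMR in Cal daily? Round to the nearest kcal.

1064 Cal daily

Harris-Benedict: BMR = 88.362 + 13.397(44) + 4.799(142) − 5.677(52) = 1064.084 kcal/day.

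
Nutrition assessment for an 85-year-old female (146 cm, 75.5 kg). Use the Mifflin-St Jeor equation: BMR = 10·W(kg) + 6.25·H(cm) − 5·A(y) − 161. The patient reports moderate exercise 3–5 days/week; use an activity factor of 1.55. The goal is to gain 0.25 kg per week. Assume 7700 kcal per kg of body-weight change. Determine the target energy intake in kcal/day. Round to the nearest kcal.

Mifflin-St Jeor (female): BMR = 10(75.5) + 6.25(146) − 5(85) − 161 = 755 + 912.5 − 425 − 161 = 1081.5 kcal/day.
TEE = 1081.5 × 1.55 = 1676.325 kcal/day.
Required daily surplus = 0.25 × 7700 ÷ 7 = 275 kcal/day.
Target intake = 1676.325 + 275 = 1951.325 kcal/day.

1951 kcal/day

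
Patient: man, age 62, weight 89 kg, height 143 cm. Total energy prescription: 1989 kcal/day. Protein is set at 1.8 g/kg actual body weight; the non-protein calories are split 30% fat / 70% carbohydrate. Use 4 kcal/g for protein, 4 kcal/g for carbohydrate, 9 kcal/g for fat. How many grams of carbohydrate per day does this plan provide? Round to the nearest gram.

236 g/day

Protein = 1.8 × 89 = 160.2 g → 160.2 × 4 = 640.8 kcal.
Non-protein calories = 1989 − 640.8 = 1348.2 kcal.
Fat: 30% × 1348.2 = 404.46 kcal; carbohydrate: 943.74 kcal.
Carbohydrate: 943.74 kcal ÷ 4 kcal/g = 235.935 g.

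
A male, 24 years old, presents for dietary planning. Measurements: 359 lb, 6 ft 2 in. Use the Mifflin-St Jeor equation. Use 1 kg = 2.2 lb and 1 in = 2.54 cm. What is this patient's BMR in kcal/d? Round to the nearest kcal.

Convert to metric: weight = 359 ÷ 2.2 = 163.1818 kg; height = (6×12 + 2) × 2.54 = 74 × 2.54 = 187.96 cm.
Mifflin-St Jeor (male): BMR = 10(163.1818) + 6.25(187.96) − 5(24) + 5 = 1631.8182 + 1174.75 − 120 + 5 = 2691.5682 kcal/day.

2692 kcal/d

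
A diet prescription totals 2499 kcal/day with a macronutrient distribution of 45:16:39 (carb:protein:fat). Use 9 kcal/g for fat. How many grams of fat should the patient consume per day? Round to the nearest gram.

108 g/day

Fat energy = 39% × 2499 = 974.61 kcal.
At 9 kcal/g: 974.61 ÷ 9 = 108.29 g.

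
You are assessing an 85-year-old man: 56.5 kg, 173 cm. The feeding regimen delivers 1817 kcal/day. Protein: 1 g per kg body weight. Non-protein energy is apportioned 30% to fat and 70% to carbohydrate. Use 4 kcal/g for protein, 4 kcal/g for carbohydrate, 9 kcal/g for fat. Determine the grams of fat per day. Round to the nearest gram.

53 g/day

Protein = 1 × 56.5 = 56.5 g → 56.5 × 4 = 226 kcal.
Non-protein calories = 1817 − 226 = 1591 kcal.
Fat: 30% × 1591 = 477.3 kcal; carbohydrate: 1113.7 kcal.
Fat: 477.3 kcal ÷ 9 kcal/g = 53.0333 g.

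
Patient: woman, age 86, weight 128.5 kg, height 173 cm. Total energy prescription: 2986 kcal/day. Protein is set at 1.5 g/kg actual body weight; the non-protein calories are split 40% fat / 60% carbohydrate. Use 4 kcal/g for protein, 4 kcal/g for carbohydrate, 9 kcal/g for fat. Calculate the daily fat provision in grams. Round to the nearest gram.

98 g/day

Protein = 1.5 × 128.5 = 192.75 g → 192.75 × 4 = 771 kcal.
Non-protein calories = 2986 − 771 = 2215 kcal.
Fat: 40% × 2215 = 886 kcal; carbohydrate: 1329 kcal.
Fat: 886 kcal ÷ 9 kcal/g = 98.4444 g.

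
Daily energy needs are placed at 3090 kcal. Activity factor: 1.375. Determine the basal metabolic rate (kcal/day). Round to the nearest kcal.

BMR = TEE ÷ activity factor = 3090 ÷ 1.375 = 2247.2727 kcal/day.

2247 kcal/day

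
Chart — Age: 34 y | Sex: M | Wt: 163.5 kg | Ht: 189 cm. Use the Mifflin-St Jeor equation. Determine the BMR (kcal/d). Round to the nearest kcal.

Mifflin-St Jeor (male): BMR = 10(163.5) + 6.25(189) − 5(34) + 5 = 1635 + 1181.25 − 170 + 5 = 2651.25 kcal/day.

2651 kcal/d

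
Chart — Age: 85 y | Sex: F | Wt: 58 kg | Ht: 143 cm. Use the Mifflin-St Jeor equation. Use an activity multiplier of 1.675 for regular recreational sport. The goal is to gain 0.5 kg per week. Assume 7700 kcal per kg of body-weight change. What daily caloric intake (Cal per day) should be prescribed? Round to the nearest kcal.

2037 Cal per day

Mifflin-St Jeor (female): BMR = 10(58) + 6.25(143) − 5(85) − 161 = 580 + 893.75 − 425 − 161 = 887.75 kcal/day.
TEE = 887.75 × 1.675 = 1486.9813 kcal/day.
Required daily surplus = 0.5 × 7700 ÷ 7 = 550 kcal/day.
Target intake = 1486.9813 + 550 = 2036.9813 kcal/day.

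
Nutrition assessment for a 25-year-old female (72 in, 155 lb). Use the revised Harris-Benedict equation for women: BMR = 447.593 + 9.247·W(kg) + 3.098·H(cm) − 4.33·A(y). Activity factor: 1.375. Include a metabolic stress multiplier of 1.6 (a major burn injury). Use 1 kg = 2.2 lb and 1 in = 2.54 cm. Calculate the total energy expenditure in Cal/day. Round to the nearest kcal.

3426 Cal/day

Convert to metric: weight = 155 ÷ 2.2 = 70.4545 kg; height = 72 × 2.54 = 182.88 cm.
Harris-Benedict: BMR = 447.593 + 9.247(70.4545) + 3.098(182.88) − 4.33(25) = 1557.3984 kcal/day.
TEE = BMR × activity factor = 1557.3984 × 1.375 = 2141.4228 kcal/day.
Apply stress factor: 2141.4228 × 1.6 = 3426.2765 kcal/day.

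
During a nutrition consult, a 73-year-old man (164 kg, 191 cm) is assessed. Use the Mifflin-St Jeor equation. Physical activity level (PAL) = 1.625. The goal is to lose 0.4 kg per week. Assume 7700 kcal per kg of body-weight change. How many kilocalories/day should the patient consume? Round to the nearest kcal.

3580 kilocalories/day

Mifflin-St Jeor (male): BMR = 10(164) + 6.25(191) − 5(73) + 5 = 1640 + 1193.75 − 365 + 5 = 2473.75 kcal/day.
TEE = 2473.75 × 1.625 = 4019.8438 kcal/day.
Required daily deficit = 0.4 × 7700 ÷ 7 = 440 kcal/day.
Target intake = 4019.8438 − 440 = 3579.8438 kcal/day.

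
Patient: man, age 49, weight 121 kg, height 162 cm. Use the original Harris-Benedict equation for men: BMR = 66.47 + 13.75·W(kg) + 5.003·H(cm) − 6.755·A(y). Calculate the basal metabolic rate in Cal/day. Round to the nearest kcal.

Harris-Benedict: BMR = 66.47 + 13.75(121) + 5.003(162) − 6.755(49) = 2209.711 kcal/day.

2210 Cal/day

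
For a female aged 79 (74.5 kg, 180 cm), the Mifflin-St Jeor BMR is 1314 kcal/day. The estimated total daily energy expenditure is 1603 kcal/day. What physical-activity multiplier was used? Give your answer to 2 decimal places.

Activity factor = TEE ÷ BMR = 1603 ÷ 1314 = 1.22.

1.22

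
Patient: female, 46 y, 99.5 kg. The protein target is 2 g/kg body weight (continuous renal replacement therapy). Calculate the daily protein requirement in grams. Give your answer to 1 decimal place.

Protein = 2 g/kg × 99.5 kg = 199 g/day.

199.0 g/day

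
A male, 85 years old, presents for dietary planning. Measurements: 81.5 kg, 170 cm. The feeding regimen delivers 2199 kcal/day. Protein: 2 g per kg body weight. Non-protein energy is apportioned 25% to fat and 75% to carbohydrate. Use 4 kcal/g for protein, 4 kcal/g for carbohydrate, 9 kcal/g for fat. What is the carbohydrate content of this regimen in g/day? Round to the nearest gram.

290 g/day

Protein = 2 × 81.5 = 163 g → 163 × 4 = 652 kcal.
Non-protein calories = 2199 − 652 = 1547 kcal.
Fat: 25% × 1547 = 386.75 kcal; carbohydrate: 1160.25 kcal.
Carbohydrate: 1160.25 kcal ÷ 4 kcal/g = 290.0625 g.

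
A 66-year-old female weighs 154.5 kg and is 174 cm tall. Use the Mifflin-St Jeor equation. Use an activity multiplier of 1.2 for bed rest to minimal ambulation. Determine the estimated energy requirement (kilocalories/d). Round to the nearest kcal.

Mifflin-St Jeor (female): BMR = 10(154.5) + 6.25(174) − 5(66) − 161 = 1545 + 1087.5 − 330 − 161 = 2141.5 kcal/day.
TEE = BMR × activity factor = 2141.5 × 1.2 = 2569.8 kcal/day.

2570 kilocalories/d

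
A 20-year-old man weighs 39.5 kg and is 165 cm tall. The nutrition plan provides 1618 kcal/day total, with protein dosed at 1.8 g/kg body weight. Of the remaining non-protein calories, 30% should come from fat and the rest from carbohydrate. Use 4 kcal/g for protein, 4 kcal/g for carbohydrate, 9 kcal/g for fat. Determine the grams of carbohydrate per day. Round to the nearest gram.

Protein = 1.8 × 39.5 = 71.1 g → 71.1 × 4 = 284.4 kcal.
Non-protein calories = 1618 − 284.4 = 1333.6 kcal.
Fat: 30% × 1333.6 = 400.08 kcal; carbohydrate: 933.52 kcal.
Carbohydrate: 933.52 kcal ÷ 4 kcal/g = 233.38 g.

233 g/day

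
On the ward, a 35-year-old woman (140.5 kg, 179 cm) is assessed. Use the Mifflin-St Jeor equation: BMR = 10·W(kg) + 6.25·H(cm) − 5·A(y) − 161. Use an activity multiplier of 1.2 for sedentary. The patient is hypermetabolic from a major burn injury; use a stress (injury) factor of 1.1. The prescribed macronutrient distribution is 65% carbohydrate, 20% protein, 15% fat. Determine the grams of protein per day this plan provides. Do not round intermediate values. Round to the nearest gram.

144 g/day

Mifflin-St Jeor (female): BMR = 10(140.5) + 6.25(179) − 5(35) − 161 = 1405 + 1118.75 − 175 − 161 = 2187.75 kcal/day.
TEE = 2187.75 × 1.2 = 2625.3 kcal/day.
With stress factor 1.1: 2625.3 × 1.1 = 2887.83 kcal/day.
Protein energy = 20% × 2887.83 = 577.566 kcal.
Protein = 577.566 ÷ 4 kcal/g = 144.3915 g.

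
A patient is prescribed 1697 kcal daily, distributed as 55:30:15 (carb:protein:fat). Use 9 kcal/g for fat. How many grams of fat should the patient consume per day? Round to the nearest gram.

28 g/day

Fat energy = 15% × 1697 = 254.55 kcal.
At 9 kcal/g: 254.55 ÷ 9 = 28.2833 g.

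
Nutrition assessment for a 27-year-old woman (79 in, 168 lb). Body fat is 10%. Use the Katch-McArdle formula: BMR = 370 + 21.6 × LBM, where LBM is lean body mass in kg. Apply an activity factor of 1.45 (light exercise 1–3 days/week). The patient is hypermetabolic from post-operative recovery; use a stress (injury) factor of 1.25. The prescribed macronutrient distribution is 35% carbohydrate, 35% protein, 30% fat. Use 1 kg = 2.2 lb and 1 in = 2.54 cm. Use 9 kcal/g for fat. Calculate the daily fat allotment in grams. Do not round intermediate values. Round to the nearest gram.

112 g/day

Convert to metric: weight = 168 ÷ 2.2 = 76.3636 kg; height = 79 × 2.54 = 200.66 cm.
LBM = 76.3636 × (1 − 0.1) = 68.7273 kg. Katch-McArdle: BMR = 370 + 21.6 × 68.7273 = 1854.5091 kcal/day.
TEE = 1854.5091 × 1.45 = 2689.0382 kcal/day.
With stress factor 1.25: 2689.0382 × 1.25 = 3361.2977 kcal/day.
Fat energy = 30% × 3361.2977 = 1008.3893 kcal.
Fat = 1008.3893 ÷ 9 kcal/g = 112.0433 g.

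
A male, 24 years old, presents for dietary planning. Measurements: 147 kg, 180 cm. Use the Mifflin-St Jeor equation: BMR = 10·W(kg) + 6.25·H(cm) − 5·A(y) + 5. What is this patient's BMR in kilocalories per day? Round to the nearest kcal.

2480 kilocalories per day

Mifflin-St Jeor (male): BMR = 10(147) + 6.25(180) − 5(24) + 5 = 1470 + 1125 − 120 + 5 = 2480 kcal/day.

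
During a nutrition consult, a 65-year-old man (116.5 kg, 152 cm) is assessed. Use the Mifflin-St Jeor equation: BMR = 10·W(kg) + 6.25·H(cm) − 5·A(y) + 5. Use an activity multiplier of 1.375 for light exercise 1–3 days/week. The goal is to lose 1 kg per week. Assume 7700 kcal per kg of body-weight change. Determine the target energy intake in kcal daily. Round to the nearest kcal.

1368 kcal daily

Mifflin-St Jeor (male): BMR = 10(116.5) + 6.25(152) − 5(65) + 5 = 1165 + 950 − 325 + 5 = 1795 kcal/day.
TEE = 1795 × 1.375 = 2468.125 kcal/day.
Required daily deficit = 1 × 7700 ÷ 7 = 1100 kcal/day.
Target intake = 2468.125 − 1100 = 1368.125 kcal/day.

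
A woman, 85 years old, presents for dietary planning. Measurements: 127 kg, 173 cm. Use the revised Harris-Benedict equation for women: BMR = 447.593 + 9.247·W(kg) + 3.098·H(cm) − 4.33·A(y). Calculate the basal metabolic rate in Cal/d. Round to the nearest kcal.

1790 Cal/d

Harris-Benedict: BMR = 447.593 + 9.247(127) + 3.098(173) − 4.33(85) = 1789.866 kcal/day.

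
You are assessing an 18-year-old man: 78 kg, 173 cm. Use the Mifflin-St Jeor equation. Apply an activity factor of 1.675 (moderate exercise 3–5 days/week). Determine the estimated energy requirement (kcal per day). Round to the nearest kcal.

2975 kcal per day

Mifflin-St Jeor (male): BMR = 10(78) + 6.25(173) − 5(18) + 5 = 780 + 1081.25 − 90 + 5 = 1776.25 kcal/day.
TEE = BMR × activity factor = 1776.25 × 1.675 = 2975.2188 kcal/day.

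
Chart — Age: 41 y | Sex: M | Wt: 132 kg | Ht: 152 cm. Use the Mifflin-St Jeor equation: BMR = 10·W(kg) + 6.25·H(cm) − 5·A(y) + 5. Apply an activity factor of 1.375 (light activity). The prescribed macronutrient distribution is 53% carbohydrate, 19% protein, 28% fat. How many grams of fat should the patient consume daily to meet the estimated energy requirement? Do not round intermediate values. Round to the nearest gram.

Mifflin-St Jeor (male): BMR = 10(132) + 6.25(152) − 5(41) + 5 = 1320 + 950 − 205 + 5 = 2070 kcal/day.
TEE = 2070 × 1.375 = 2846.25 kcal/day.
Fat energy = 28% × 2846.25 = 796.95 kcal.
Fat = 796.95 ÷ 9 kcal/g = 88.55 g.

89 g/day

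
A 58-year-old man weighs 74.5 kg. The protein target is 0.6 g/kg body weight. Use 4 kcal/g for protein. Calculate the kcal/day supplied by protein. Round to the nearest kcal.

Protein = 0.6 g/kg × 74.5 kg = 44.7 g/day.
Protein energy = 44.7 g × 4 kcal/g = 178.8 kcal/day.

179 kcal/day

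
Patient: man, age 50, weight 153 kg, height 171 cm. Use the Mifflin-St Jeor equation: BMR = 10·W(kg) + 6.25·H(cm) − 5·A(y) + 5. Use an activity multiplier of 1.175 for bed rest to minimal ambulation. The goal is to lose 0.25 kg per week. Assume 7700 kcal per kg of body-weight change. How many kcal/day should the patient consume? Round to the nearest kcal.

2491 kcal/day

Mifflin-St Jeor (male): BMR = 10(153) + 6.25(171) − 5(50) + 5 = 1530 + 1068.75 − 250 + 5 = 2353.75 kcal/day.
TEE = 2353.75 × 1.175 = 2765.6563 kcal/day.
Required daily deficit = 0.25 × 7700 ÷ 7 = 275 kcal/day.
Target intake = 2765.6563 − 275 = 2490.6563 kcal/day.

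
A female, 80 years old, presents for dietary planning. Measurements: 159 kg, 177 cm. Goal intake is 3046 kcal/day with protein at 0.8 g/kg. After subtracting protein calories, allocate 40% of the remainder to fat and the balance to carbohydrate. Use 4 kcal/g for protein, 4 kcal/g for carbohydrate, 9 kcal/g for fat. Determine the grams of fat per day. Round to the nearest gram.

113 g/day

Protein = 0.8 × 159 = 127.2 g → 127.2 × 4 = 508.8 kcal.
Non-protein calories = 3046 − 508.8 = 2537.2 kcal.
Fat: 40% × 2537.2 = 1014.88 kcal; carbohydrate: 1522.32 kcal.
Fat: 1014.88 kcal ÷ 9 kcal/g = 112.7644 g.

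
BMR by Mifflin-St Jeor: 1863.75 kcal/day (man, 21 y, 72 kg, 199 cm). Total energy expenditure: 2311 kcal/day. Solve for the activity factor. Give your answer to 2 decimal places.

Activity factor = TEE ÷ BMR = 2311 ÷ 1863.75 = 1.24.

1.24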